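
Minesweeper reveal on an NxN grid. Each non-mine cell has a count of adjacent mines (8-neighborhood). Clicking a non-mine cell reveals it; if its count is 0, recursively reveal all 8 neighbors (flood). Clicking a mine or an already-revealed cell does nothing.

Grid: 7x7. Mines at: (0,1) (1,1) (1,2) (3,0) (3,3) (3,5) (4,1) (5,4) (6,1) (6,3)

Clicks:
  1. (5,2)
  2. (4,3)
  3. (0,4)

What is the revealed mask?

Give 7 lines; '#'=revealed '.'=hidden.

Answer: ...####
...####
...####
.......
...#...
..#....
.......

Derivation:
Click 1 (5,2) count=3: revealed 1 new [(5,2)] -> total=1
Click 2 (4,3) count=2: revealed 1 new [(4,3)] -> total=2
Click 3 (0,4) count=0: revealed 12 new [(0,3) (0,4) (0,5) (0,6) (1,3) (1,4) (1,5) (1,6) (2,3) (2,4) (2,5) (2,6)] -> total=14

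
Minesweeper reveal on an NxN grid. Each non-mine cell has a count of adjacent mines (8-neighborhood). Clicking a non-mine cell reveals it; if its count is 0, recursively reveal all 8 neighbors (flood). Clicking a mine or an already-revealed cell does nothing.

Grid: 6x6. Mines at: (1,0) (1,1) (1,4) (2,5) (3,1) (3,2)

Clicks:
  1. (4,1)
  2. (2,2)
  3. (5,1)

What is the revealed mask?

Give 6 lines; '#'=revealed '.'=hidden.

Answer: ......
......
..#...
...###
######
######

Derivation:
Click 1 (4,1) count=2: revealed 1 new [(4,1)] -> total=1
Click 2 (2,2) count=3: revealed 1 new [(2,2)] -> total=2
Click 3 (5,1) count=0: revealed 14 new [(3,3) (3,4) (3,5) (4,0) (4,2) (4,3) (4,4) (4,5) (5,0) (5,1) (5,2) (5,3) (5,4) (5,5)] -> total=16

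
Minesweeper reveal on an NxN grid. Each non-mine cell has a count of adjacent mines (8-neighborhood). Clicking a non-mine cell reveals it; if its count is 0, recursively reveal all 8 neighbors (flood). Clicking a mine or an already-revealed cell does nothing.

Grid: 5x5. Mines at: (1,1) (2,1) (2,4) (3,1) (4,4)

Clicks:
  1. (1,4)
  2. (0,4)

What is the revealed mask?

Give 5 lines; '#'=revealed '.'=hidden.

Answer: ..###
..###
.....
.....
.....

Derivation:
Click 1 (1,4) count=1: revealed 1 new [(1,4)] -> total=1
Click 2 (0,4) count=0: revealed 5 new [(0,2) (0,3) (0,4) (1,2) (1,3)] -> total=6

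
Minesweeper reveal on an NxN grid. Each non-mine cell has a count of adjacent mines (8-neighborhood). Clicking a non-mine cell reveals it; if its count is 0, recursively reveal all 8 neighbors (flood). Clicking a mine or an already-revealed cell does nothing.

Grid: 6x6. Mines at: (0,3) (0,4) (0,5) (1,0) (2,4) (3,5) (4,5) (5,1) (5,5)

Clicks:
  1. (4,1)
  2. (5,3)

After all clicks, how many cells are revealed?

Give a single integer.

Click 1 (4,1) count=1: revealed 1 new [(4,1)] -> total=1
Click 2 (5,3) count=0: revealed 19 new [(1,1) (1,2) (1,3) (2,0) (2,1) (2,2) (2,3) (3,0) (3,1) (3,2) (3,3) (3,4) (4,0) (4,2) (4,3) (4,4) (5,2) (5,3) (5,4)] -> total=20

Answer: 20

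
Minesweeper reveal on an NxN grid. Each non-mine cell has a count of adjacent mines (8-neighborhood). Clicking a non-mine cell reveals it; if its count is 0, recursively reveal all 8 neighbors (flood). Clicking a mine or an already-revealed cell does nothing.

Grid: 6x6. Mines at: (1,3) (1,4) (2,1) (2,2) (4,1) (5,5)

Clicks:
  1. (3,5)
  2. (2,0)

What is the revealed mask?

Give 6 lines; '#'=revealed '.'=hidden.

Answer: ......
......
#..###
..####
..####
..###.

Derivation:
Click 1 (3,5) count=0: revealed 14 new [(2,3) (2,4) (2,5) (3,2) (3,3) (3,4) (3,5) (4,2) (4,3) (4,4) (4,5) (5,2) (5,3) (5,4)] -> total=14
Click 2 (2,0) count=1: revealed 1 new [(2,0)] -> total=15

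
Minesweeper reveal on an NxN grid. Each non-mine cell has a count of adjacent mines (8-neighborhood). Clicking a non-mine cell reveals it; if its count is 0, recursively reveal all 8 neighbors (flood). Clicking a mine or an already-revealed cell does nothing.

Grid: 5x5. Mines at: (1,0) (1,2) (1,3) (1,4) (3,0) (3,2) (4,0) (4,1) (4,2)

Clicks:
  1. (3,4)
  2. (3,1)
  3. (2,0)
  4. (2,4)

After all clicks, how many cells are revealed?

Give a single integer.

Click 1 (3,4) count=0: revealed 6 new [(2,3) (2,4) (3,3) (3,4) (4,3) (4,4)] -> total=6
Click 2 (3,1) count=5: revealed 1 new [(3,1)] -> total=7
Click 3 (2,0) count=2: revealed 1 new [(2,0)] -> total=8
Click 4 (2,4) count=2: revealed 0 new [(none)] -> total=8

Answer: 8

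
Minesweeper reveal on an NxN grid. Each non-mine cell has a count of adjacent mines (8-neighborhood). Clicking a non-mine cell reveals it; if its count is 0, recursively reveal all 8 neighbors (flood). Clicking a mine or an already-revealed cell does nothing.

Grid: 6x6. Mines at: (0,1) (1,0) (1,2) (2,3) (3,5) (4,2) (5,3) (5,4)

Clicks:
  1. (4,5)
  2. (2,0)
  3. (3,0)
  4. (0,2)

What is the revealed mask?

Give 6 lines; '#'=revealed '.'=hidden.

Answer: ..#...
......
##....
##....
##...#
##....

Derivation:
Click 1 (4,5) count=2: revealed 1 new [(4,5)] -> total=1
Click 2 (2,0) count=1: revealed 1 new [(2,0)] -> total=2
Click 3 (3,0) count=0: revealed 7 new [(2,1) (3,0) (3,1) (4,0) (4,1) (5,0) (5,1)] -> total=9
Click 4 (0,2) count=2: revealed 1 new [(0,2)] -> total=10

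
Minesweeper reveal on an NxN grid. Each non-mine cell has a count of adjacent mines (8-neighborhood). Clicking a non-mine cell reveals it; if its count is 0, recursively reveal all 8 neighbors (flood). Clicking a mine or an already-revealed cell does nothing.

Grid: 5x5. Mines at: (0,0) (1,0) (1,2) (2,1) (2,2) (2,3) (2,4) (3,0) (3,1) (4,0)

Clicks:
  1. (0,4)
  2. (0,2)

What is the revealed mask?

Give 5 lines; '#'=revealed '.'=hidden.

Click 1 (0,4) count=0: revealed 4 new [(0,3) (0,4) (1,3) (1,4)] -> total=4
Click 2 (0,2) count=1: revealed 1 new [(0,2)] -> total=5

Answer: ..###
...##
.....
.....
.....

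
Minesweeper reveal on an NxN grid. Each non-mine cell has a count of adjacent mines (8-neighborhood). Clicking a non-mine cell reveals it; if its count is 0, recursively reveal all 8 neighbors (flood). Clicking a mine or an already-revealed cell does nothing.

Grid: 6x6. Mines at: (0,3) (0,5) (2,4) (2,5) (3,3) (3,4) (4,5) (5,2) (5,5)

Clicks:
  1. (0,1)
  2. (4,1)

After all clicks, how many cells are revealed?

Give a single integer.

Answer: 17

Derivation:
Click 1 (0,1) count=0: revealed 17 new [(0,0) (0,1) (0,2) (1,0) (1,1) (1,2) (2,0) (2,1) (2,2) (3,0) (3,1) (3,2) (4,0) (4,1) (4,2) (5,0) (5,1)] -> total=17
Click 2 (4,1) count=1: revealed 0 new [(none)] -> total=17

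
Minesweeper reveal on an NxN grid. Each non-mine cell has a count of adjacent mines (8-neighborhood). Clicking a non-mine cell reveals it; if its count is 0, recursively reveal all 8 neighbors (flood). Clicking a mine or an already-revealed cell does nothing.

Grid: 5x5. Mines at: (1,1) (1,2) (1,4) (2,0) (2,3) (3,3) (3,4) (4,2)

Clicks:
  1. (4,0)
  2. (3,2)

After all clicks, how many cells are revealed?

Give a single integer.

Answer: 5

Derivation:
Click 1 (4,0) count=0: revealed 4 new [(3,0) (3,1) (4,0) (4,1)] -> total=4
Click 2 (3,2) count=3: revealed 1 new [(3,2)] -> total=5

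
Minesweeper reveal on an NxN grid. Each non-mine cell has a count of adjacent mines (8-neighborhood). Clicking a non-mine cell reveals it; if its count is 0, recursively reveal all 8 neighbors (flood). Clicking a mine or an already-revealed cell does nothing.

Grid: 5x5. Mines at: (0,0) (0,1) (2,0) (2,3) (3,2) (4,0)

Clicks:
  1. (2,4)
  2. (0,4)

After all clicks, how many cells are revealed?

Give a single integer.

Answer: 7

Derivation:
Click 1 (2,4) count=1: revealed 1 new [(2,4)] -> total=1
Click 2 (0,4) count=0: revealed 6 new [(0,2) (0,3) (0,4) (1,2) (1,3) (1,4)] -> total=7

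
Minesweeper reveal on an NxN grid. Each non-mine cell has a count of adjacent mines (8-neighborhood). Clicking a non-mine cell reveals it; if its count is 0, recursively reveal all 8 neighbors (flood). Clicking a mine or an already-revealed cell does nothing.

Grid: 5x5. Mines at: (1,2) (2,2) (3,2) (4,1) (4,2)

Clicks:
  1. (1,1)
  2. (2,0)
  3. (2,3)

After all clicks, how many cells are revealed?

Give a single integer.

Answer: 9

Derivation:
Click 1 (1,1) count=2: revealed 1 new [(1,1)] -> total=1
Click 2 (2,0) count=0: revealed 7 new [(0,0) (0,1) (1,0) (2,0) (2,1) (3,0) (3,1)] -> total=8
Click 3 (2,3) count=3: revealed 1 new [(2,3)] -> total=9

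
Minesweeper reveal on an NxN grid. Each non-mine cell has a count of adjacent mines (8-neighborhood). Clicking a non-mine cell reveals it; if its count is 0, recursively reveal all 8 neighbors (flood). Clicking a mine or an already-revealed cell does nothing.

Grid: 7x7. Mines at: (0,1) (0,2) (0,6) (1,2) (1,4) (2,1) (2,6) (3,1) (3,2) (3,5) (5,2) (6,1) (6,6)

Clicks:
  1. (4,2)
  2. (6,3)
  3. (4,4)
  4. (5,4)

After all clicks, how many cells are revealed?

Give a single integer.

Click 1 (4,2) count=3: revealed 1 new [(4,2)] -> total=1
Click 2 (6,3) count=1: revealed 1 new [(6,3)] -> total=2
Click 3 (4,4) count=1: revealed 1 new [(4,4)] -> total=3
Click 4 (5,4) count=0: revealed 7 new [(4,3) (4,5) (5,3) (5,4) (5,5) (6,4) (6,5)] -> total=10

Answer: 10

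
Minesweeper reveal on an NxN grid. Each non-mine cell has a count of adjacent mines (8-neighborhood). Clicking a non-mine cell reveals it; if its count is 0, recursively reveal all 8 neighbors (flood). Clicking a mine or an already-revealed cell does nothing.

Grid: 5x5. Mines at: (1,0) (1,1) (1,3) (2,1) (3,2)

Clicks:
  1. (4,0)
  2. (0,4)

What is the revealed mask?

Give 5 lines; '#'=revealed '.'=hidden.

Click 1 (4,0) count=0: revealed 4 new [(3,0) (3,1) (4,0) (4,1)] -> total=4
Click 2 (0,4) count=1: revealed 1 new [(0,4)] -> total=5

Answer: ....#
.....
.....
##...
##...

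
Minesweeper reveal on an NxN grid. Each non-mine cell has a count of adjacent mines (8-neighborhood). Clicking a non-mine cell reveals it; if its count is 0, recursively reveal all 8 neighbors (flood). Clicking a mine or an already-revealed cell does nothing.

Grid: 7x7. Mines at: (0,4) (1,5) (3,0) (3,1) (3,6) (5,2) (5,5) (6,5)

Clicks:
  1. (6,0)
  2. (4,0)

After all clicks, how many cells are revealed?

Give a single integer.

Click 1 (6,0) count=0: revealed 6 new [(4,0) (4,1) (5,0) (5,1) (6,0) (6,1)] -> total=6
Click 2 (4,0) count=2: revealed 0 new [(none)] -> total=6

Answer: 6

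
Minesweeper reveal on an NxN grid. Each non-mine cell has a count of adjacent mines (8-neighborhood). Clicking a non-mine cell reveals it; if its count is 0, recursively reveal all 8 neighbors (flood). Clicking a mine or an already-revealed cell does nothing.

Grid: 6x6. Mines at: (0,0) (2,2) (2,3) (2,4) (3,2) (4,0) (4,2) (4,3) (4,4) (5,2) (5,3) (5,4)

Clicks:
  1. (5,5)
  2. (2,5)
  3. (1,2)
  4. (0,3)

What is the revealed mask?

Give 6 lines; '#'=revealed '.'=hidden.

Answer: .#####
.#####
.....#
......
......
.....#

Derivation:
Click 1 (5,5) count=2: revealed 1 new [(5,5)] -> total=1
Click 2 (2,5) count=1: revealed 1 new [(2,5)] -> total=2
Click 3 (1,2) count=2: revealed 1 new [(1,2)] -> total=3
Click 4 (0,3) count=0: revealed 9 new [(0,1) (0,2) (0,3) (0,4) (0,5) (1,1) (1,3) (1,4) (1,5)] -> total=12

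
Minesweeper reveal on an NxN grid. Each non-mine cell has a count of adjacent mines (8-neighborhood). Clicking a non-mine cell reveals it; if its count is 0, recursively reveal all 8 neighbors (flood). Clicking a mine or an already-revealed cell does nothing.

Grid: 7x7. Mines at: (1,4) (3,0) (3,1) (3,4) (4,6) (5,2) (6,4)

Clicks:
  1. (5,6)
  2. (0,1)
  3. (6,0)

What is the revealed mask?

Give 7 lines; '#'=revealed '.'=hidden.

Click 1 (5,6) count=1: revealed 1 new [(5,6)] -> total=1
Click 2 (0,1) count=0: revealed 12 new [(0,0) (0,1) (0,2) (0,3) (1,0) (1,1) (1,2) (1,3) (2,0) (2,1) (2,2) (2,3)] -> total=13
Click 3 (6,0) count=0: revealed 6 new [(4,0) (4,1) (5,0) (5,1) (6,0) (6,1)] -> total=19

Answer: ####...
####...
####...
.......
##.....
##....#
##.....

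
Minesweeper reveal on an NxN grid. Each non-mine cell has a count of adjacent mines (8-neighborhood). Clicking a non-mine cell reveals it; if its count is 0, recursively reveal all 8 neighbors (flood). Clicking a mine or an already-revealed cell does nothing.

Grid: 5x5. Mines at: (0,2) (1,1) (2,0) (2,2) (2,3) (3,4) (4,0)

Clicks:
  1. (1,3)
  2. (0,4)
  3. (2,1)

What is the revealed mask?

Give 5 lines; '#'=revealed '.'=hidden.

Answer: ...##
...##
.#...
.....
.....

Derivation:
Click 1 (1,3) count=3: revealed 1 new [(1,3)] -> total=1
Click 2 (0,4) count=0: revealed 3 new [(0,3) (0,4) (1,4)] -> total=4
Click 3 (2,1) count=3: revealed 1 new [(2,1)] -> total=5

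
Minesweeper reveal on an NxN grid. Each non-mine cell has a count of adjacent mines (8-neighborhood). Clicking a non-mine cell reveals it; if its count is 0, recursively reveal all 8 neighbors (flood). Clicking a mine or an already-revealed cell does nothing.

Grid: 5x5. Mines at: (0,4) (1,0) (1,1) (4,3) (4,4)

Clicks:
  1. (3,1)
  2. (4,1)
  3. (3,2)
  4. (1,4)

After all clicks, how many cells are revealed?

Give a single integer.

Click 1 (3,1) count=0: revealed 9 new [(2,0) (2,1) (2,2) (3,0) (3,1) (3,2) (4,0) (4,1) (4,2)] -> total=9
Click 2 (4,1) count=0: revealed 0 new [(none)] -> total=9
Click 3 (3,2) count=1: revealed 0 new [(none)] -> total=9
Click 4 (1,4) count=1: revealed 1 new [(1,4)] -> total=10

Answer: 10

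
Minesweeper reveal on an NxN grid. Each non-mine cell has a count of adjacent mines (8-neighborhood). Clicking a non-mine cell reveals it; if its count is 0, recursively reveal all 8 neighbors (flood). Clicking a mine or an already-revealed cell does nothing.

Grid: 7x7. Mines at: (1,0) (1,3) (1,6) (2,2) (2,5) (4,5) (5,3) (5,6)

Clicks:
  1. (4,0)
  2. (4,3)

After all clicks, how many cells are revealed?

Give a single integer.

Answer: 15

Derivation:
Click 1 (4,0) count=0: revealed 14 new [(2,0) (2,1) (3,0) (3,1) (3,2) (4,0) (4,1) (4,2) (5,0) (5,1) (5,2) (6,0) (6,1) (6,2)] -> total=14
Click 2 (4,3) count=1: revealed 1 new [(4,3)] -> total=15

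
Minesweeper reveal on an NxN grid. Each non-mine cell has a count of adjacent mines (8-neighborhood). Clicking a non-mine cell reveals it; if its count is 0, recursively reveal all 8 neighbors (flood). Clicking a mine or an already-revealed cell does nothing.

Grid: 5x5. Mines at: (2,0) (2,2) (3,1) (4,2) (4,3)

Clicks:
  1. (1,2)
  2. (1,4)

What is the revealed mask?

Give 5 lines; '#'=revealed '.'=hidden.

Click 1 (1,2) count=1: revealed 1 new [(1,2)] -> total=1
Click 2 (1,4) count=0: revealed 13 new [(0,0) (0,1) (0,2) (0,3) (0,4) (1,0) (1,1) (1,3) (1,4) (2,3) (2,4) (3,3) (3,4)] -> total=14

Answer: #####
#####
...##
...##
.....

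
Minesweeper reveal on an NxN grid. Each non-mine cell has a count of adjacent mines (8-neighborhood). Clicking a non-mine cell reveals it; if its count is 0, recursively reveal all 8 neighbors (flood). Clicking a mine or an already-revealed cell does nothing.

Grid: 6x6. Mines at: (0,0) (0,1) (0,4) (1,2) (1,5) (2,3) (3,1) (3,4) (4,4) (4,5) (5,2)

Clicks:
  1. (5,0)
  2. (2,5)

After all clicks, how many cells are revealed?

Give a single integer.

Click 1 (5,0) count=0: revealed 4 new [(4,0) (4,1) (5,0) (5,1)] -> total=4
Click 2 (2,5) count=2: revealed 1 new [(2,5)] -> total=5

Answer: 5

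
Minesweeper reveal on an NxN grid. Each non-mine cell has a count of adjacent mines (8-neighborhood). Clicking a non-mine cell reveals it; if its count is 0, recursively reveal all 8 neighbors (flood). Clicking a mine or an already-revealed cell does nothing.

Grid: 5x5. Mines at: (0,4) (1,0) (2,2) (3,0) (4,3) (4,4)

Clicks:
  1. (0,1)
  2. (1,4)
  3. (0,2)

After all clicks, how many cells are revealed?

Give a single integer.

Click 1 (0,1) count=1: revealed 1 new [(0,1)] -> total=1
Click 2 (1,4) count=1: revealed 1 new [(1,4)] -> total=2
Click 3 (0,2) count=0: revealed 5 new [(0,2) (0,3) (1,1) (1,2) (1,3)] -> total=7

Answer: 7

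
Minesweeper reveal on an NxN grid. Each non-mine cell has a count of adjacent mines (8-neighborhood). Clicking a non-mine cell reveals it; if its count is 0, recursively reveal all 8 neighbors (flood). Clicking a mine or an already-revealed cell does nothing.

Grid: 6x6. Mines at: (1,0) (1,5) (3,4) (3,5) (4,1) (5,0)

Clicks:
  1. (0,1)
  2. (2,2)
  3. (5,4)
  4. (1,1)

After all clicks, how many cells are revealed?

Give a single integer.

Click 1 (0,1) count=1: revealed 1 new [(0,1)] -> total=1
Click 2 (2,2) count=0: revealed 14 new [(0,2) (0,3) (0,4) (1,1) (1,2) (1,3) (1,4) (2,1) (2,2) (2,3) (2,4) (3,1) (3,2) (3,3)] -> total=15
Click 3 (5,4) count=0: revealed 8 new [(4,2) (4,3) (4,4) (4,5) (5,2) (5,3) (5,4) (5,5)] -> total=23
Click 4 (1,1) count=1: revealed 0 new [(none)] -> total=23

Answer: 23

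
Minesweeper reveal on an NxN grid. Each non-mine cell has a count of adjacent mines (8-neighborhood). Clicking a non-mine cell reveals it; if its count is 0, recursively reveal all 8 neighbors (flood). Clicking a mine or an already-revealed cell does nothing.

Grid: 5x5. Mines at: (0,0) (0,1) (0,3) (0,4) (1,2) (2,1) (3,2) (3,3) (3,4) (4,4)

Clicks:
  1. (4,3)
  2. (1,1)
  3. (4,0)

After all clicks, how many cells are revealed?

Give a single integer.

Answer: 6

Derivation:
Click 1 (4,3) count=4: revealed 1 new [(4,3)] -> total=1
Click 2 (1,1) count=4: revealed 1 new [(1,1)] -> total=2
Click 3 (4,0) count=0: revealed 4 new [(3,0) (3,1) (4,0) (4,1)] -> total=6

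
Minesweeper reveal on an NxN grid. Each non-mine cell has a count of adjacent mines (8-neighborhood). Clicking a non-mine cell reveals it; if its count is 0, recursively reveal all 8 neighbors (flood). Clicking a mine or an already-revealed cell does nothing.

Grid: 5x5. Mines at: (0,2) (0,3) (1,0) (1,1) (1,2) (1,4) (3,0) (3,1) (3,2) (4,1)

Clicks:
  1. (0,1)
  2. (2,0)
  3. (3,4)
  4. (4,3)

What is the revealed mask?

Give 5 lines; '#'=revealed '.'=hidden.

Click 1 (0,1) count=4: revealed 1 new [(0,1)] -> total=1
Click 2 (2,0) count=4: revealed 1 new [(2,0)] -> total=2
Click 3 (3,4) count=0: revealed 6 new [(2,3) (2,4) (3,3) (3,4) (4,3) (4,4)] -> total=8
Click 4 (4,3) count=1: revealed 0 new [(none)] -> total=8

Answer: .#...
.....
#..##
...##
...##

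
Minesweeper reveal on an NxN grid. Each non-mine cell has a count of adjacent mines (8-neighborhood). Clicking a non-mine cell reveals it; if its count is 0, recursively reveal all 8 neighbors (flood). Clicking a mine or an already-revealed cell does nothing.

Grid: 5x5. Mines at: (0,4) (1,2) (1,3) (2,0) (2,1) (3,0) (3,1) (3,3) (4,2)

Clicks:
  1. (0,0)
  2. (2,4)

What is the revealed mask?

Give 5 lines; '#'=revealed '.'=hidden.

Answer: ##...
##...
....#
.....
.....

Derivation:
Click 1 (0,0) count=0: revealed 4 new [(0,0) (0,1) (1,0) (1,1)] -> total=4
Click 2 (2,4) count=2: revealed 1 new [(2,4)] -> total=5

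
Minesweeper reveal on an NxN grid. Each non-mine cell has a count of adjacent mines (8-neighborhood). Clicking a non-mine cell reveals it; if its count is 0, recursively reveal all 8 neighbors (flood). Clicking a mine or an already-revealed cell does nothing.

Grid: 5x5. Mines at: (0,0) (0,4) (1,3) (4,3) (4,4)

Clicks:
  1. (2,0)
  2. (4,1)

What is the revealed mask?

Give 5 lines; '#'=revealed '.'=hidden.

Answer: .....
###..
###..
###..
###..

Derivation:
Click 1 (2,0) count=0: revealed 12 new [(1,0) (1,1) (1,2) (2,0) (2,1) (2,2) (3,0) (3,1) (3,2) (4,0) (4,1) (4,2)] -> total=12
Click 2 (4,1) count=0: revealed 0 new [(none)] -> total=12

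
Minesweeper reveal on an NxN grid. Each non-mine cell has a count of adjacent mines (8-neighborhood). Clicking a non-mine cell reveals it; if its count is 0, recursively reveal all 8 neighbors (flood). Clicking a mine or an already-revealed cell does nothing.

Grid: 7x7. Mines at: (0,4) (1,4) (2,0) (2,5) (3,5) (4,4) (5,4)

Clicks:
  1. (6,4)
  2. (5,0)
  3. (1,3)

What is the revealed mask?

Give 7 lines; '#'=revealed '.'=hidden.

Answer: ####...
####...
.###...
####...
####...
####...
#####..

Derivation:
Click 1 (6,4) count=1: revealed 1 new [(6,4)] -> total=1
Click 2 (5,0) count=0: revealed 27 new [(0,0) (0,1) (0,2) (0,3) (1,0) (1,1) (1,2) (1,3) (2,1) (2,2) (2,3) (3,0) (3,1) (3,2) (3,3) (4,0) (4,1) (4,2) (4,3) (5,0) (5,1) (5,2) (5,3) (6,0) (6,1) (6,2) (6,3)] -> total=28
Click 3 (1,3) count=2: revealed 0 new [(none)] -> total=28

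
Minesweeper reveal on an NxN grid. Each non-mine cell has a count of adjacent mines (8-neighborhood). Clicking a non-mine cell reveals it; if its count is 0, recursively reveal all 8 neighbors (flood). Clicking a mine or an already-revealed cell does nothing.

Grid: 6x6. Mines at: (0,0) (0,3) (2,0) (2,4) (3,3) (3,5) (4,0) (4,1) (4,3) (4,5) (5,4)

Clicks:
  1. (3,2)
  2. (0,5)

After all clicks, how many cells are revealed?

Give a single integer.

Answer: 5

Derivation:
Click 1 (3,2) count=3: revealed 1 new [(3,2)] -> total=1
Click 2 (0,5) count=0: revealed 4 new [(0,4) (0,5) (1,4) (1,5)] -> total=5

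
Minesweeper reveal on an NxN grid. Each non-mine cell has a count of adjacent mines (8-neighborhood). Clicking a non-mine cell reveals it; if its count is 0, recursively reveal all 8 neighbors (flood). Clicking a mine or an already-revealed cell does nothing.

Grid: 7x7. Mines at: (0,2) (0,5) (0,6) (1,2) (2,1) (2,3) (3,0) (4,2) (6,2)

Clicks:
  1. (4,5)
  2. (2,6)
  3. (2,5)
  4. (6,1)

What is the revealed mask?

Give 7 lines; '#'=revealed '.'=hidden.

Answer: .......
....###
....###
...####
...####
...####
.#.####

Derivation:
Click 1 (4,5) count=0: revealed 22 new [(1,4) (1,5) (1,6) (2,4) (2,5) (2,6) (3,3) (3,4) (3,5) (3,6) (4,3) (4,4) (4,5) (4,6) (5,3) (5,4) (5,5) (5,6) (6,3) (6,4) (6,5) (6,6)] -> total=22
Click 2 (2,6) count=0: revealed 0 new [(none)] -> total=22
Click 3 (2,5) count=0: revealed 0 new [(none)] -> total=22
Click 4 (6,1) count=1: revealed 1 new [(6,1)] -> total=23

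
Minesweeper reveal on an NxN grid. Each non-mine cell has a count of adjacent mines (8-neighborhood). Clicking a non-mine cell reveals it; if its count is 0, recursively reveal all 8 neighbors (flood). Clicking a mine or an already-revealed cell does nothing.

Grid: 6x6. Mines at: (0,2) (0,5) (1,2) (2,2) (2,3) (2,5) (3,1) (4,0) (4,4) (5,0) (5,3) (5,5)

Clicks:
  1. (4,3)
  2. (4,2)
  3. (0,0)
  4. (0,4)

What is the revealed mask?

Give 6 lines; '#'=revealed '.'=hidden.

Click 1 (4,3) count=2: revealed 1 new [(4,3)] -> total=1
Click 2 (4,2) count=2: revealed 1 new [(4,2)] -> total=2
Click 3 (0,0) count=0: revealed 6 new [(0,0) (0,1) (1,0) (1,1) (2,0) (2,1)] -> total=8
Click 4 (0,4) count=1: revealed 1 new [(0,4)] -> total=9

Answer: ##..#.
##....
##....
......
..##..
......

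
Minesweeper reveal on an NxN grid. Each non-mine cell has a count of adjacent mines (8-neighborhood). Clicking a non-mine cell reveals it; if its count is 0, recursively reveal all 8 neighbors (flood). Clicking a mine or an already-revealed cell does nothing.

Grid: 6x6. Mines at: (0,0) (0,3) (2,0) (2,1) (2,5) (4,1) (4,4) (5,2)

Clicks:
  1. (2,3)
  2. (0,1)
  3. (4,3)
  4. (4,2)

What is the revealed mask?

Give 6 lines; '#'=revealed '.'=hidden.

Answer: .#....
..###.
..###.
..###.
..##..
......

Derivation:
Click 1 (2,3) count=0: revealed 9 new [(1,2) (1,3) (1,4) (2,2) (2,3) (2,4) (3,2) (3,3) (3,4)] -> total=9
Click 2 (0,1) count=1: revealed 1 new [(0,1)] -> total=10
Click 3 (4,3) count=2: revealed 1 new [(4,3)] -> total=11
Click 4 (4,2) count=2: revealed 1 new [(4,2)] -> total=12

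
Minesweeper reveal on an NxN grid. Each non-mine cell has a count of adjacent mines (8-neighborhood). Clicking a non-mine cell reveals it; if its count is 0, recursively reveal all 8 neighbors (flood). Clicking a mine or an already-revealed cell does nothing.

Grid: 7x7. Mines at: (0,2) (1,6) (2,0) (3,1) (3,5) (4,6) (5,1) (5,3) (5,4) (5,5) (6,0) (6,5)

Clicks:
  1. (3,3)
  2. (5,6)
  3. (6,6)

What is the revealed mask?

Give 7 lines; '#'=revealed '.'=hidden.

Click 1 (3,3) count=0: revealed 17 new [(0,3) (0,4) (0,5) (1,2) (1,3) (1,4) (1,5) (2,2) (2,3) (2,4) (2,5) (3,2) (3,3) (3,4) (4,2) (4,3) (4,4)] -> total=17
Click 2 (5,6) count=3: revealed 1 new [(5,6)] -> total=18
Click 3 (6,6) count=2: revealed 1 new [(6,6)] -> total=19

Answer: ...###.
..####.
..####.
..###..
..###..
......#
......#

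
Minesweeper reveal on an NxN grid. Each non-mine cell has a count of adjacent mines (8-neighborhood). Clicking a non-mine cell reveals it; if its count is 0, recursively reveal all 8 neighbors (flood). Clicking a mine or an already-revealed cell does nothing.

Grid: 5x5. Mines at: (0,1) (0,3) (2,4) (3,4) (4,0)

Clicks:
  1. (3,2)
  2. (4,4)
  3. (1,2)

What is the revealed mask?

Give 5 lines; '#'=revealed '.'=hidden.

Click 1 (3,2) count=0: revealed 15 new [(1,0) (1,1) (1,2) (1,3) (2,0) (2,1) (2,2) (2,3) (3,0) (3,1) (3,2) (3,3) (4,1) (4,2) (4,3)] -> total=15
Click 2 (4,4) count=1: revealed 1 new [(4,4)] -> total=16
Click 3 (1,2) count=2: revealed 0 new [(none)] -> total=16

Answer: .....
####.
####.
####.
.####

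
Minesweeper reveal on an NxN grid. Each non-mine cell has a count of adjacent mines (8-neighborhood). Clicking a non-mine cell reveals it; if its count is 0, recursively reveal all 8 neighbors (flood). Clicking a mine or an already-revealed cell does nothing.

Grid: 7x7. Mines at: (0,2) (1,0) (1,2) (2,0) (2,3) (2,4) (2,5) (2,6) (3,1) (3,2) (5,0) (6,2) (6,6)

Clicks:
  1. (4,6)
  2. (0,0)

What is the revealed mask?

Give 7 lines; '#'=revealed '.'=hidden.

Answer: #......
.......
.......
...####
...####
...####
...###.

Derivation:
Click 1 (4,6) count=0: revealed 15 new [(3,3) (3,4) (3,5) (3,6) (4,3) (4,4) (4,5) (4,6) (5,3) (5,4) (5,5) (5,6) (6,3) (6,4) (6,5)] -> total=15
Click 2 (0,0) count=1: revealed 1 new [(0,0)] -> total=16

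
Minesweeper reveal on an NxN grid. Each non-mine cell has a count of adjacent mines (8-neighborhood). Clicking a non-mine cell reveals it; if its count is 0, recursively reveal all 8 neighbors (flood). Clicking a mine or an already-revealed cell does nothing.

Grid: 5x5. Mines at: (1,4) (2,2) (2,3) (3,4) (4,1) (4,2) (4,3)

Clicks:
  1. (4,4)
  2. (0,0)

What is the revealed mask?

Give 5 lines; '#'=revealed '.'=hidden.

Answer: ####.
####.
##...
##...
....#

Derivation:
Click 1 (4,4) count=2: revealed 1 new [(4,4)] -> total=1
Click 2 (0,0) count=0: revealed 12 new [(0,0) (0,1) (0,2) (0,3) (1,0) (1,1) (1,2) (1,3) (2,0) (2,1) (3,0) (3,1)] -> total=13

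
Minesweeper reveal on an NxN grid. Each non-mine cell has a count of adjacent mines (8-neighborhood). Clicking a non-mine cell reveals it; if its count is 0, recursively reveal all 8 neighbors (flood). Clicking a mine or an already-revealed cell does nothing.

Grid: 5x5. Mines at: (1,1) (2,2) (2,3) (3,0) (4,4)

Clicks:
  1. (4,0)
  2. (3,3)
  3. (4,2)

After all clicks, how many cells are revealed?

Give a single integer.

Answer: 7

Derivation:
Click 1 (4,0) count=1: revealed 1 new [(4,0)] -> total=1
Click 2 (3,3) count=3: revealed 1 new [(3,3)] -> total=2
Click 3 (4,2) count=0: revealed 5 new [(3,1) (3,2) (4,1) (4,2) (4,3)] -> total=7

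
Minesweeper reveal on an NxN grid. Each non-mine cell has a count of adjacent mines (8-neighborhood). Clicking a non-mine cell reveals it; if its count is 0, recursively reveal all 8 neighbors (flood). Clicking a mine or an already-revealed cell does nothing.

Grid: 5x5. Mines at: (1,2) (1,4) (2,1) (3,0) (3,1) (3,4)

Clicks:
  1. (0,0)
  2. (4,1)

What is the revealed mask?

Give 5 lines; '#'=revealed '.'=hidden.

Click 1 (0,0) count=0: revealed 4 new [(0,0) (0,1) (1,0) (1,1)] -> total=4
Click 2 (4,1) count=2: revealed 1 new [(4,1)] -> total=5

Answer: ##...
##...
.....
.....
.#...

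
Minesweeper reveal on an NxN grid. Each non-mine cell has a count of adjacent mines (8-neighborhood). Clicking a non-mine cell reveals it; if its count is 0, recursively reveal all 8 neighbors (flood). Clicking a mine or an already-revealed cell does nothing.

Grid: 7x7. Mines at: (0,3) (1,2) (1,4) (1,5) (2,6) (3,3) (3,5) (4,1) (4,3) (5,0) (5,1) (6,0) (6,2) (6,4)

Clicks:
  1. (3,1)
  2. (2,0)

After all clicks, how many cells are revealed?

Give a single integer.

Click 1 (3,1) count=1: revealed 1 new [(3,1)] -> total=1
Click 2 (2,0) count=0: revealed 7 new [(0,0) (0,1) (1,0) (1,1) (2,0) (2,1) (3,0)] -> total=8

Answer: 8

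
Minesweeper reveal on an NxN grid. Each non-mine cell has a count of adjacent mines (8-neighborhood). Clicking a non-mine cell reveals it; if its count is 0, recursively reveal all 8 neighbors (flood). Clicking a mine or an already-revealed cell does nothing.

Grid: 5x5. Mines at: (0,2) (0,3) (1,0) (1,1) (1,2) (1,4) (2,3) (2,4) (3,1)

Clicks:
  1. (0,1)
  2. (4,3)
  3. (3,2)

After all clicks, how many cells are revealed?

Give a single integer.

Answer: 7

Derivation:
Click 1 (0,1) count=4: revealed 1 new [(0,1)] -> total=1
Click 2 (4,3) count=0: revealed 6 new [(3,2) (3,3) (3,4) (4,2) (4,3) (4,4)] -> total=7
Click 3 (3,2) count=2: revealed 0 new [(none)] -> total=7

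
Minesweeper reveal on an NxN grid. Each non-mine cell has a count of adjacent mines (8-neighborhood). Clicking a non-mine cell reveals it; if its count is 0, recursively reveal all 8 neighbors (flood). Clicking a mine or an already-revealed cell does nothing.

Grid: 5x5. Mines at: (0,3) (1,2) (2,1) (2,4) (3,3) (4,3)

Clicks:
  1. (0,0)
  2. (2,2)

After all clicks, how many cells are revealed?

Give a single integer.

Answer: 5

Derivation:
Click 1 (0,0) count=0: revealed 4 new [(0,0) (0,1) (1,0) (1,1)] -> total=4
Click 2 (2,2) count=3: revealed 1 new [(2,2)] -> total=5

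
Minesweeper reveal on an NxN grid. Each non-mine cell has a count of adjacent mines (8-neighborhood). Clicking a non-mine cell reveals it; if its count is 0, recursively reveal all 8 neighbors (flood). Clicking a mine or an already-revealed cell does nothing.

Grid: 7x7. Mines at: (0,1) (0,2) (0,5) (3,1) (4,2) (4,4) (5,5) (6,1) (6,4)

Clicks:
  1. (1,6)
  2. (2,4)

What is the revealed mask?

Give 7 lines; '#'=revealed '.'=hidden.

Click 1 (1,6) count=1: revealed 1 new [(1,6)] -> total=1
Click 2 (2,4) count=0: revealed 16 new [(1,2) (1,3) (1,4) (1,5) (2,2) (2,3) (2,4) (2,5) (2,6) (3,2) (3,3) (3,4) (3,5) (3,6) (4,5) (4,6)] -> total=17

Answer: .......
..#####
..#####
..#####
.....##
.......
.......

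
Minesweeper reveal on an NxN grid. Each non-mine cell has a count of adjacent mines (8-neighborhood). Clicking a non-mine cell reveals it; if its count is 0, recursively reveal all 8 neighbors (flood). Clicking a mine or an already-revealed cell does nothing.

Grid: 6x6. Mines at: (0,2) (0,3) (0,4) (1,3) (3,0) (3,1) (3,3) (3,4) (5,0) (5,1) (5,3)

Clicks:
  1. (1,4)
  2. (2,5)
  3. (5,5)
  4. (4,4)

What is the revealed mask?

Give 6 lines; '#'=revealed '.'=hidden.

Click 1 (1,4) count=3: revealed 1 new [(1,4)] -> total=1
Click 2 (2,5) count=1: revealed 1 new [(2,5)] -> total=2
Click 3 (5,5) count=0: revealed 4 new [(4,4) (4,5) (5,4) (5,5)] -> total=6
Click 4 (4,4) count=3: revealed 0 new [(none)] -> total=6

Answer: ......
....#.
.....#
......
....##
....##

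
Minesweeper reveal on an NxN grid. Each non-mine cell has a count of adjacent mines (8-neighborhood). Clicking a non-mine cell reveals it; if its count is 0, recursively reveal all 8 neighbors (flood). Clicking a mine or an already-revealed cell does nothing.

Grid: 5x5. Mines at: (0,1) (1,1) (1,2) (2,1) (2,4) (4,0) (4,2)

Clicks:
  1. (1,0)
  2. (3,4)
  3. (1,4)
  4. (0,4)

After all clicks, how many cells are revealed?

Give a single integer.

Click 1 (1,0) count=3: revealed 1 new [(1,0)] -> total=1
Click 2 (3,4) count=1: revealed 1 new [(3,4)] -> total=2
Click 3 (1,4) count=1: revealed 1 new [(1,4)] -> total=3
Click 4 (0,4) count=0: revealed 3 new [(0,3) (0,4) (1,3)] -> total=6

Answer: 6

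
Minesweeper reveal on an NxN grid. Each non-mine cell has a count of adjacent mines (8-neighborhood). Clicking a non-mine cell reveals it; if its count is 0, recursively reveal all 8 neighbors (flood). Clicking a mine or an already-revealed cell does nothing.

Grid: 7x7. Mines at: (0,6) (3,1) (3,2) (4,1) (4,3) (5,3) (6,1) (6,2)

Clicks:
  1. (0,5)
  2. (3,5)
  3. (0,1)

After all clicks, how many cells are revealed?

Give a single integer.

Answer: 33

Derivation:
Click 1 (0,5) count=1: revealed 1 new [(0,5)] -> total=1
Click 2 (3,5) count=0: revealed 32 new [(0,0) (0,1) (0,2) (0,3) (0,4) (1,0) (1,1) (1,2) (1,3) (1,4) (1,5) (1,6) (2,0) (2,1) (2,2) (2,3) (2,4) (2,5) (2,6) (3,3) (3,4) (3,5) (3,6) (4,4) (4,5) (4,6) (5,4) (5,5) (5,6) (6,4) (6,5) (6,6)] -> total=33
Click 3 (0,1) count=0: revealed 0 new [(none)] -> total=33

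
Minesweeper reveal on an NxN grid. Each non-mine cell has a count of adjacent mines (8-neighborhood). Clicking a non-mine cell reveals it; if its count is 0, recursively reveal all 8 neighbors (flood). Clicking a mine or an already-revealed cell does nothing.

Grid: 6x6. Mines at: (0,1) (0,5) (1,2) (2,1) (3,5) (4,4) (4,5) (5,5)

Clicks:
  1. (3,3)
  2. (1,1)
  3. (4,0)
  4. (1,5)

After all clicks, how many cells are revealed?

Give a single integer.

Answer: 14

Derivation:
Click 1 (3,3) count=1: revealed 1 new [(3,3)] -> total=1
Click 2 (1,1) count=3: revealed 1 new [(1,1)] -> total=2
Click 3 (4,0) count=0: revealed 11 new [(3,0) (3,1) (3,2) (4,0) (4,1) (4,2) (4,3) (5,0) (5,1) (5,2) (5,3)] -> total=13
Click 4 (1,5) count=1: revealed 1 new [(1,5)] -> total=14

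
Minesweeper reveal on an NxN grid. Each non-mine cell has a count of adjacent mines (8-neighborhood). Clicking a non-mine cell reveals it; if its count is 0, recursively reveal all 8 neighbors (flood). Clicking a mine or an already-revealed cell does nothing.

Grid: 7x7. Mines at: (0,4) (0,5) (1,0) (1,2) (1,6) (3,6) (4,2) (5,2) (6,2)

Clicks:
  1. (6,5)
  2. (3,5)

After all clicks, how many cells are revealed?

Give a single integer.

Click 1 (6,5) count=0: revealed 21 new [(1,3) (1,4) (1,5) (2,3) (2,4) (2,5) (3,3) (3,4) (3,5) (4,3) (4,4) (4,5) (4,6) (5,3) (5,4) (5,5) (5,6) (6,3) (6,4) (6,5) (6,6)] -> total=21
Click 2 (3,5) count=1: revealed 0 new [(none)] -> total=21

Answer: 21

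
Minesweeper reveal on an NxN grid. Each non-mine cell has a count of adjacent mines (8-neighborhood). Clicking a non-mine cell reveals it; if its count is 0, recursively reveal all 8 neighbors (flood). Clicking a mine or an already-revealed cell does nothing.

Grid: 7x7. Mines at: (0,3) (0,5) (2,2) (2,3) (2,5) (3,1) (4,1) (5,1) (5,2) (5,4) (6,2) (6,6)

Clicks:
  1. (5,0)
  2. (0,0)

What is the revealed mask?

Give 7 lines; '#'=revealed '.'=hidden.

Click 1 (5,0) count=2: revealed 1 new [(5,0)] -> total=1
Click 2 (0,0) count=0: revealed 8 new [(0,0) (0,1) (0,2) (1,0) (1,1) (1,2) (2,0) (2,1)] -> total=9

Answer: ###....
###....
##.....
.......
.......
#......
.......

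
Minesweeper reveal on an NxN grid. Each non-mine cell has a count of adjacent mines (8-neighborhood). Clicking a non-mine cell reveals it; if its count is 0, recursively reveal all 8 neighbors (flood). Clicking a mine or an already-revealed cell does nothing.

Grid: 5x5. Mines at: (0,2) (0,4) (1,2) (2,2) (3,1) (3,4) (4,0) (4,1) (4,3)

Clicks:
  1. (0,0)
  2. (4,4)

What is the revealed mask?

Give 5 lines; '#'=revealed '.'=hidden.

Click 1 (0,0) count=0: revealed 6 new [(0,0) (0,1) (1,0) (1,1) (2,0) (2,1)] -> total=6
Click 2 (4,4) count=2: revealed 1 new [(4,4)] -> total=7

Answer: ##...
##...
##...
.....
....#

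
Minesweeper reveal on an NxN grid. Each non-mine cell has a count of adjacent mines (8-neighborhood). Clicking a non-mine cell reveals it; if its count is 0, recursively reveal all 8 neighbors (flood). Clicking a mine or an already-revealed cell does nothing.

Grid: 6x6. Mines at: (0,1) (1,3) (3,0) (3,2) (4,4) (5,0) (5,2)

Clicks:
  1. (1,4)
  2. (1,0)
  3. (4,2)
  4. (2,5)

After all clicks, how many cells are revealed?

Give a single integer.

Click 1 (1,4) count=1: revealed 1 new [(1,4)] -> total=1
Click 2 (1,0) count=1: revealed 1 new [(1,0)] -> total=2
Click 3 (4,2) count=2: revealed 1 new [(4,2)] -> total=3
Click 4 (2,5) count=0: revealed 7 new [(0,4) (0,5) (1,5) (2,4) (2,5) (3,4) (3,5)] -> total=10

Answer: 10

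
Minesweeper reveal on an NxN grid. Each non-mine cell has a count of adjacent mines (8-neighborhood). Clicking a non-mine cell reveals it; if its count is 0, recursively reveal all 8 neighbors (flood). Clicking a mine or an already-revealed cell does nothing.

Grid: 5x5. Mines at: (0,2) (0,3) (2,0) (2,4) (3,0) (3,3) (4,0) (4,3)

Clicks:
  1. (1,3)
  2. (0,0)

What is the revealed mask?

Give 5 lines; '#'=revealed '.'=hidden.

Click 1 (1,3) count=3: revealed 1 new [(1,3)] -> total=1
Click 2 (0,0) count=0: revealed 4 new [(0,0) (0,1) (1,0) (1,1)] -> total=5

Answer: ##...
##.#.
.....
.....
.....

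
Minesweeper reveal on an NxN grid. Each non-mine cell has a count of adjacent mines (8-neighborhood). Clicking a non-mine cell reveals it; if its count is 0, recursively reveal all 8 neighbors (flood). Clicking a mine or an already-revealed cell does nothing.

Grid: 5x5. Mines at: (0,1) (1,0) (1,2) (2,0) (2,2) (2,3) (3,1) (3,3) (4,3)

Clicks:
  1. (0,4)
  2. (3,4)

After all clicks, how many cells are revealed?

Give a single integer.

Click 1 (0,4) count=0: revealed 4 new [(0,3) (0,4) (1,3) (1,4)] -> total=4
Click 2 (3,4) count=3: revealed 1 new [(3,4)] -> total=5

Answer: 5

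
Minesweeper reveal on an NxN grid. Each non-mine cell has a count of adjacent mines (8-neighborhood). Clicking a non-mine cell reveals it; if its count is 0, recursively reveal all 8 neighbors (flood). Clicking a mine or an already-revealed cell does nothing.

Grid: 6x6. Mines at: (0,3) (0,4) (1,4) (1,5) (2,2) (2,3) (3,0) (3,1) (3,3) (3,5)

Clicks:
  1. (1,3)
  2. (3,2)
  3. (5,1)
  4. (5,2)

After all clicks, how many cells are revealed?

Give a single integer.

Click 1 (1,3) count=5: revealed 1 new [(1,3)] -> total=1
Click 2 (3,2) count=4: revealed 1 new [(3,2)] -> total=2
Click 3 (5,1) count=0: revealed 12 new [(4,0) (4,1) (4,2) (4,3) (4,4) (4,5) (5,0) (5,1) (5,2) (5,3) (5,4) (5,5)] -> total=14
Click 4 (5,2) count=0: revealed 0 new [(none)] -> total=14

Answer: 14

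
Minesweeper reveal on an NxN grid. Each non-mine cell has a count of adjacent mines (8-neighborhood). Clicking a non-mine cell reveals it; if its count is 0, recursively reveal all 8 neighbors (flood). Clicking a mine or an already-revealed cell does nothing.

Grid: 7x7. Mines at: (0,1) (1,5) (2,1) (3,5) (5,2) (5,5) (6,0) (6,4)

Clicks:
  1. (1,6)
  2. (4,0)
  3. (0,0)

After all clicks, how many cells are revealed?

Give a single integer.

Answer: 8

Derivation:
Click 1 (1,6) count=1: revealed 1 new [(1,6)] -> total=1
Click 2 (4,0) count=0: revealed 6 new [(3,0) (3,1) (4,0) (4,1) (5,0) (5,1)] -> total=7
Click 3 (0,0) count=1: revealed 1 new [(0,0)] -> total=8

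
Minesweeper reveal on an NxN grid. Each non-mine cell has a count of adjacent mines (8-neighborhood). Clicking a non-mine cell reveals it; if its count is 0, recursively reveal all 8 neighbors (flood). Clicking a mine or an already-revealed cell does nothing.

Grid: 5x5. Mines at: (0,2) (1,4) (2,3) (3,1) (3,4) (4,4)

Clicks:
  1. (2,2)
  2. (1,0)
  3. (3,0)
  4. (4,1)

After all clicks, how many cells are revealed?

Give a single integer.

Answer: 9

Derivation:
Click 1 (2,2) count=2: revealed 1 new [(2,2)] -> total=1
Click 2 (1,0) count=0: revealed 6 new [(0,0) (0,1) (1,0) (1,1) (2,0) (2,1)] -> total=7
Click 3 (3,0) count=1: revealed 1 new [(3,0)] -> total=8
Click 4 (4,1) count=1: revealed 1 new [(4,1)] -> total=9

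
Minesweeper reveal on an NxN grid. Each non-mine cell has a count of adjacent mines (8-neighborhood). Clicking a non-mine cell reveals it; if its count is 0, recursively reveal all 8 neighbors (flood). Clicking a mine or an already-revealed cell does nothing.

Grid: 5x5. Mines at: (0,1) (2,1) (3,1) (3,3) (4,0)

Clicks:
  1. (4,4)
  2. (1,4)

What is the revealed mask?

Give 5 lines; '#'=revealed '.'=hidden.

Click 1 (4,4) count=1: revealed 1 new [(4,4)] -> total=1
Click 2 (1,4) count=0: revealed 9 new [(0,2) (0,3) (0,4) (1,2) (1,3) (1,4) (2,2) (2,3) (2,4)] -> total=10

Answer: ..###
..###
..###
.....
....#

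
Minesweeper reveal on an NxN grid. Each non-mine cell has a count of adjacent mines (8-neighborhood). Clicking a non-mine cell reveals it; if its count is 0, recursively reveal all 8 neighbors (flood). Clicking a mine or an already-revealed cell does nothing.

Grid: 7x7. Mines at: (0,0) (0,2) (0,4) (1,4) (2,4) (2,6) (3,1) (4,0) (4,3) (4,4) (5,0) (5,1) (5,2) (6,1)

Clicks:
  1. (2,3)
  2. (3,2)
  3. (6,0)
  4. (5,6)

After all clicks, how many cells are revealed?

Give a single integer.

Answer: 15

Derivation:
Click 1 (2,3) count=2: revealed 1 new [(2,3)] -> total=1
Click 2 (3,2) count=2: revealed 1 new [(3,2)] -> total=2
Click 3 (6,0) count=3: revealed 1 new [(6,0)] -> total=3
Click 4 (5,6) count=0: revealed 12 new [(3,5) (3,6) (4,5) (4,6) (5,3) (5,4) (5,5) (5,6) (6,3) (6,4) (6,5) (6,6)] -> total=15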